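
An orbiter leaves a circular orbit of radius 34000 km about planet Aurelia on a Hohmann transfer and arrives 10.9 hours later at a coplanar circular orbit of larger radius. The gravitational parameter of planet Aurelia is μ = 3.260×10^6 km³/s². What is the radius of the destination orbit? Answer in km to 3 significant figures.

r₂ = 1.26×10^5 km

Transfer time t = 10.9 hours = 39240 s, and t = π√(a_t³/μ).
So a_t = (μ t²/π²)^(1/3) = (3.260×10^6 × (39240)² / π²)^(1/3) = 79822 km.
Since a_t = (r₁ + r₂)/2, r₂ = 2a_t − r₁ = 2×79822 − 34000 = 1.25644×10^5 km.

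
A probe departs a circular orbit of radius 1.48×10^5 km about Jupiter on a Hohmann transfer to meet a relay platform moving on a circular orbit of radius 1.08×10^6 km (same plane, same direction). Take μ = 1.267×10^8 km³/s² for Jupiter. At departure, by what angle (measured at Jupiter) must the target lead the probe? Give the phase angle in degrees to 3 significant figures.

Semi-major axis of the transfer orbit: a_t = (1.480×10^5 + 1.080×10^6)/2 = 6.140×10^5 km.
The half-period of the transfer ellipse is t = π√(a_t³/μ) = 1.3428×10^5 s.
The target's mean motion on its circular orbit is ω₂ = √(μ/r₂³) = 1.0029×10^-5 rad/s.
Angle swept by the target during transfer: ω₂·t = 1.3467 rad = 77.16°.
Arrival is 180° from departure on the ellipse, so φ = 180° − 77.16° = 103°.

φ = 103°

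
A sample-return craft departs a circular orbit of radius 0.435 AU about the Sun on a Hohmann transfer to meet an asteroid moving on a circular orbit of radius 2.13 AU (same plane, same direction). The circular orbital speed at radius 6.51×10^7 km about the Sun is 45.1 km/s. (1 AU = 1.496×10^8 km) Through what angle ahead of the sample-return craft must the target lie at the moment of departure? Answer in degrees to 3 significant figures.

φ = 95.9°

From the circular-orbit relation v² = μ/r at r = 6.51×10^7 km: μ = v²r = (45.1)² × 6.51×10^7 = 1.32414×10^11 km³/s².
In km: r₁ = 0.435 × 1.496×10^8 = 6.5076×10^7 km; r₂ = 2.13 × 1.496×10^8 = 3.18648×10^8 km.
Semi-major axis of the transfer orbit: a_t = (6.5076×10^7 + 3.18648×10^8)/2 = 1.91862×10^8 km.
The half-period of the transfer ellipse is t = π√(a_t³/μ) = 2.2944×10^7 s.
Target angular speed ω₂ = √(μ/r₂³) = 6.3974×10^-8 rad/s.
Angle swept by the target during transfer: ω₂·t = 1.4678 rad = 84.10°.
The sample-return craft traverses 180° on the transfer ellipse, so the target must lead by 180° − 84.10° = 95.9°.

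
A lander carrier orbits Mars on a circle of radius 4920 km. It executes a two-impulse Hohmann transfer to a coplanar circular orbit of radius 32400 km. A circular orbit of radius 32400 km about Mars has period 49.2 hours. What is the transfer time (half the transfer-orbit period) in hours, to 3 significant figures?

From Kepler's third law T² = 4π²r³/μ at r = 32400 km, T = 49.2 hours = 49.2 × 3600 s = 1.7712×10^5 s: μ = 4π²r³/T² = 42801.6 km³/s².
Semi-major axis of the transfer orbit: a_t = (4920 + 32400)/2 = 18660 km.
Transfer time t = π√(a_t³/μ) = π√((18660)³ / 42801.6) = 38710 s.
Converting: 38710 s ÷ 3600 s/hour = 10.8 hours.

t = 10.8 hours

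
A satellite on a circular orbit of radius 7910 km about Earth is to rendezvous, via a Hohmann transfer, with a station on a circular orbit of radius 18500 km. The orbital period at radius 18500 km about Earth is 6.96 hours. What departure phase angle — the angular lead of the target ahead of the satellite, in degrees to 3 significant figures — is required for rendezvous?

From Kepler's third law T² = 4π²r³/μ at r = 18500 km, T = 6.96 hours = 6.96 × 3600 s = 25056 s: μ = 4π²r³/T² = 3.98154×10^5 km³/s².
Semi-major axis of the transfer orbit: a_t = (7910 + 18500)/2 = 13205 km.
The half-period of the transfer ellipse is t = π√(a_t³/μ) = 7554.95 s.
Target angular speed ω₂ = √(μ/r₂³) = 2.50766×10^-4 rad/s.
Angle swept by the target during transfer: ω₂·t = 1.8945 rad = 108.5°.
Arrival is 180° from departure on the ellipse, so φ = 180° − 108.5° = 71.5°.

φ = 71.5°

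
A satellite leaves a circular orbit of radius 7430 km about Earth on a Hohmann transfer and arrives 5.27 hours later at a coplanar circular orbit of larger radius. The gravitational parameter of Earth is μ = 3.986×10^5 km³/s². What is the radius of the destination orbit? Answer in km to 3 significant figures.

Transfer time t = 5.27 hours = 18972 s, and t = π√(a_t³/μ).
So a_t = (μ t²/π²)^(1/3) = (3.986×10^5 × (18972)² / π²)^(1/3) = 24406 km.
Since a_t = (r₁ + r₂)/2, r₂ = 2a_t − r₁ = 2×24406 − 7430 = 41382 km.

r₂ = 41400 km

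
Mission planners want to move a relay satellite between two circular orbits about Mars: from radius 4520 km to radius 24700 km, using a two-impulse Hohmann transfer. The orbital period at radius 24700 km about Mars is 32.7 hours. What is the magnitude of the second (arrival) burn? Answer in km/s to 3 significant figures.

From Kepler's third law T² = 4π²r³/μ at r = 24700 km, T = 32.7 hours = 32.7 × 3600 s = 1.1772×10^5 s: μ = 4π²r³/T² = 42928.9 km³/s².
The Hohmann ellipse has a_t = (r₁ + r₂)/2 = 14610 km.
On the circular orbit at r = 24700 km, v_c = √(μ/r) = 1.31834 km/s.
Vis-viva on the transfer ellipse at r = 24700 km gives v_t = √[μ(2/r − 1/a_t)] = 0.733281 km/s.
Δv₂ = |v_t − v_c| = |0.733281 − 1.31834| = 0.5851 km/s.

Δv₂ = 0.585 km/s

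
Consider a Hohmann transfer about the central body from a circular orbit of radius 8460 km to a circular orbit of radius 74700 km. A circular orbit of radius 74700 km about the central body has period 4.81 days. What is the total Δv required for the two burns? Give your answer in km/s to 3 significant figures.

From Kepler's third law T² = 4π²r³/μ at r = 74700 km, T = 4.81 days = 4.81 × 86400 s = 4.15584×10^5 s: μ = 4π²r³/T² = 95280.5 km³/s².
The Hohmann ellipse has a_t = (r₁ + r₂)/2 = 41580 km.
Circular speed at r₁: v₁ = √(μ/r₁) = √(95280.5/8460) = 3.356 km/s.
Transfer-orbit speed at r₁ (v² = μ(2/r − 1/a)): v_p = √[μ(2/r₁ − 1/a_t)] = 4.498 km/s.
First burn Δv₁ = |v_p − v₁| = 1.142 km/s.
At r₂, v₂ = √(μ/r₂) = 1.1294 km/s.
Transfer-orbit speed at r₂: v_a = √[μ(2/r₂ − 1/a_t)] = 0.50943 km/s.
Second burn Δv₂ = |v₂ − v_a| = 0.6200 km/s.
Total Δv = Δv₁ + Δv₂ = 1.762 km/s.

Δv = 1.76 km/s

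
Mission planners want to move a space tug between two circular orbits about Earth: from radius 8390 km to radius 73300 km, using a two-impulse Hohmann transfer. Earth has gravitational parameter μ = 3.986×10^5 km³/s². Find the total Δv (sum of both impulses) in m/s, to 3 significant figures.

Transfer-ellipse semi-major axis a_t = (r₁ + r₂)/2 = (8390 + 73300)/2 = 40845 km.
Circular speed at r₁: v₁ = √(μ/r₁) = √(3.986×10^5/8390) = 6.893 km/s.
On the transfer ellipse at r₁, v² = μ(2/r − 1/a) gives v_p = √[μ(2/r₁ − 1/a_t)] = 9.234 km/s.
First burn Δv₁ = |v_p − v₁| = 2.341 km/s.
Circular speed at r₂: v₂ = √(μ/r₂) = 2.332 km/s.
Transfer-orbit speed at r₂: v_a = √[μ(2/r₂ − 1/a_t)] = 1.057 km/s.
Second burn Δv₂ = |v₂ − v_a| = 1.275 km/s.
Δv = Δv₁ + Δv₂ = 2.341 + 1.275 = 3.616 km/s.

Δv = 3620 m/s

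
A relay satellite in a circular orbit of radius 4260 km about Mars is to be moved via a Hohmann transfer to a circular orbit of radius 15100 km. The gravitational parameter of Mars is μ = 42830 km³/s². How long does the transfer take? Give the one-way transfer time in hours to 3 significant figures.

The Hohmann ellipse has a_t = (r₁ + r₂)/2 = 9680 km.
Transfer time t = π√(a_t³/μ) = π√((9680)³ / 42830) = 14460 s.
Converting: 14460 s ÷ 3600 s/hour = 4.02 hours.

t = 4.02 hours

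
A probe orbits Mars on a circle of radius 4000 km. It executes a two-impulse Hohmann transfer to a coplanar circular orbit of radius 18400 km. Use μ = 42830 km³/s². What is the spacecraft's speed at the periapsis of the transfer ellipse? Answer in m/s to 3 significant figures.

v = 4190 m/s

Transfer-ellipse semi-major axis a_t = (r₁ + r₂)/2 = (4000 + 18400)/2 = 11200 km.
The periapsis of the transfer ellipse is at r = 4000 km.
From the vis-viva equation, v = √[μ(2/r − 1/a_t)] = 4.194 km/s.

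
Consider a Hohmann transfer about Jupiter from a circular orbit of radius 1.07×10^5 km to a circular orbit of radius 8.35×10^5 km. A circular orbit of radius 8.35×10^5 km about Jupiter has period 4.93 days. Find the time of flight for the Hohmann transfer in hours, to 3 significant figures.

t = 25.1 hours

From Kepler's third law T² = 4π²r³/μ at r = 8.35×10^5 km, T = 4.93 days = 4.93 × 86400 s = 4.25952×10^5 s: μ = 4π²r³/T² = 1.26677×10^8 km³/s².
The Hohmann ellipse has a_t = (r₁ + r₂)/2 = 4.710×10^5 km.
By Kepler's third law the transfer-orbit period is T = 2π√(a_t³/μ), so t = T/2 = 90230 s.
Converting: 90230 s ÷ 3600 s/hour = 25.1 hours.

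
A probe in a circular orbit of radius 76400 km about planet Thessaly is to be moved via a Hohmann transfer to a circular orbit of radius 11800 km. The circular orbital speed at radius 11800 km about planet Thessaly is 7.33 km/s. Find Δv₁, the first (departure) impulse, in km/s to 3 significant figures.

Δv₁ = 1.39 km/s

From the circular-orbit relation v² = μ/r at r = 11800 km: μ = v²r = (7.33)² × 11800 = 6.34001×10^5 km³/s².
The Hohmann ellipse has a_t = (r₁ + r₂)/2 = 44100 km.
Circular speed at r = 76400 km: v_c = √(μ/r) = 2.881 km/s.
Transfer-orbit speed at the same r (vis-viva, a = a_t): v_t = √[μ(2/r − 1/a_t)] = 1.490 km/s.
Δv₁ = |v_t − v_c| = |1.490 − 2.881| = 1.391 km/s.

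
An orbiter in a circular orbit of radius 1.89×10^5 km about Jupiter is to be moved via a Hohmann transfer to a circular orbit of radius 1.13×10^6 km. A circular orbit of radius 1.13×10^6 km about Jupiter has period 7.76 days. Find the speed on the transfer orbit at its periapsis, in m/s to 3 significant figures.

v = 33900 m/s

From Kepler's third law T² = 4π²r³/μ at r = 1.13×10^6 km, T = 7.76 days = 7.76 × 86400 s = 6.70464×10^5 s: μ = 4π²r³/T² = 1.26720×10^8 km³/s².
The Hohmann ellipse has a_t = (r₁ + r₂)/2 = 6.595×10^5 km.
At periapsis, r = 1.890×10^5 km.
Vis-viva: v = √[μ(2/r − 1/a_t)] = √[1.26720×10^8 × (2/1.890×10^5 − 1/6.595×10^5)] = 33.89 km/s.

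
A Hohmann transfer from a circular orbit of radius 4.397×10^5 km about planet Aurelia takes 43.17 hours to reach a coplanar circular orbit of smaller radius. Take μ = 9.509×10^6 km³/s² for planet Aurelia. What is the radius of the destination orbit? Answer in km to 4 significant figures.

r₂ = 1.313×10^5 km

Transfer time t = 43.17 hours = 1.55412×10^5 s, and t = π√(a_t³/μ).
So a_t = (μ t²/π²)^(1/3) = (9.509×10^6 × (1.55412×10^5)² / π²)^(1/3) = 2.8550×10^5 km.
Since a_t = (r₁ + r₂)/2, r₂ = 2a_t − r₁ = 2×2.8550×10^5 − 4.397×10^5 = 1.313×10^5 km.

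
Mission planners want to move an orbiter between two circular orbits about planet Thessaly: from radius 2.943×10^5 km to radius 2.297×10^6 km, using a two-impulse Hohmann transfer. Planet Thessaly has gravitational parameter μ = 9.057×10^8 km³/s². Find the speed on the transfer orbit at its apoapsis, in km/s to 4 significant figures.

Transfer-ellipse semi-major axis a_t = (r₁ + r₂)/2 = (2.943×10^5 + 2.297×10^6)/2 = 1.29565×10^6 km.
At apoapsis, r = 2.297×10^6 km.
From the vis-viva equation, v = √[μ(2/r − 1/a_t)] = 9.464 km/s.

v = 9.464 km/s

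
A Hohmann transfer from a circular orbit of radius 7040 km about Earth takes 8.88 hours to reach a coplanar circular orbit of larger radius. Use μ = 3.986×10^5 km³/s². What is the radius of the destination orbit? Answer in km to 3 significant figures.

Transfer time t = 8.88 hours = 31968 s, and t = π√(a_t³/μ).
So a_t = (μ t²/π²)^(1/3) = (3.986×10^5 × (31968)² / π²)^(1/3) = 34559 km.
Since a_t = (r₁ + r₂)/2, r₂ = 2a_t − r₁ = 2×34559 − 7040 = 62078 km.

r₂ = 62100 km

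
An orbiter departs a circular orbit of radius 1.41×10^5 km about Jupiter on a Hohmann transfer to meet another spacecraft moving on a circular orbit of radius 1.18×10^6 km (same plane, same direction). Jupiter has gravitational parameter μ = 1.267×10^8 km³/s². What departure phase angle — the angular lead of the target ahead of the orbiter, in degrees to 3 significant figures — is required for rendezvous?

φ = 105°

Transfer-ellipse semi-major axis a_t = (r₁ + r₂)/2 = (1.410×10^5 + 1.180×10^6)/2 = 6.605×10^5 km.
Transfer time t = π√(a_t³/μ) = 1.4982×10^5 s.
The target's mean motion on its circular orbit is ω₂ = √(μ/r₂³) = 8.7814×10^-6 rad/s.
Angle swept by the target during transfer: ω₂·t = 1.3156 rad = 75.38°.
Arrival is 180° from departure on the ellipse, so φ = 180° − 75.38° = 105°.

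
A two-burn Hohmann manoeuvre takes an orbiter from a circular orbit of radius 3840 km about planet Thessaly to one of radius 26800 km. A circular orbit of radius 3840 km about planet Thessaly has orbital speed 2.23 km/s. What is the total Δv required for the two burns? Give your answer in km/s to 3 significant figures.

Δv = 1.14 km/s

From the circular-orbit relation v² = μ/r at r = 3840 km: μ = v²r = (2.23)² × 3840 = 19095.9 km³/s².
Semi-major axis of the transfer orbit: a_t = (3840 + 26800)/2 = 15320 km.
At r₁ the circular-orbit speed is v₁ = √(μ/r₁) = 2.2300 km/s.
Transfer-orbit speed at r₁ (vis-viva): v_p = √[μ(2/r₁ − 1/a_t)] = 2.9495 km/s.
First burn Δv₁ = |v_p − v₁| = 0.7195 km/s.
Circular speed at r₂: v₂ = √(μ/r₂) = 0.8441 km/s.
Transfer-orbit speed at r₂: v_a = √[μ(2/r₂ − 1/a_t)] = 0.4226 km/s.
Second burn Δv₂ = |v₂ − v_a| = 0.4215 km/s.
Δv = Δv₁ + Δv₂ = 0.7195 + 0.4215 = 1.141 km/s.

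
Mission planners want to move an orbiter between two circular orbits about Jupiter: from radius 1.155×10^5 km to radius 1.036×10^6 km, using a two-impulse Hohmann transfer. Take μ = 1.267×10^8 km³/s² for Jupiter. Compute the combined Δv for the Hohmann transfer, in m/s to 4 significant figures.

The Hohmann ellipse has a_t = (r₁ + r₂)/2 = 5.7575×10^5 km.
At r₁ the circular-orbit speed is v₁ = √(μ/r₁) = 33.1205 km/s.
On the transfer ellipse at r₁, vis-viva equation gives v_p = √[μ(2/r₁ − 1/a_t)] = 44.4284 km/s.
First burn Δv₁ = |v_p − v₁| = 11.308 km/s.
Circular speed at r₂: v₂ = √(μ/r₂) = 11.0588 km/s.
Transfer-orbit speed at r₂: v_a = √[μ(2/r₂ − 1/a_t)] = 4.95316 km/s.
Second burn Δv₂ = |v₂ − v_a| = 6.1056 km/s.
Total Δv = Δv₁ + Δv₂ = 17.41 km/s.

Δv = 17410 m/s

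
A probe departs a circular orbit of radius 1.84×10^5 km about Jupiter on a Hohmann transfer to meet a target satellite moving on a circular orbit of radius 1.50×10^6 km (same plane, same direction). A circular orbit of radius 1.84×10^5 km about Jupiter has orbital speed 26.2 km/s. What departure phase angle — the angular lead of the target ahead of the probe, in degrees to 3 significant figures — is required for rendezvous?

φ = 104°

From the circular-orbit relation v² = μ/r at r = 1.84×10^5 km: μ = v²r = (26.2)² × 1.84×10^5 = 1.26305×10^8 km³/s².
Transfer-ellipse semi-major axis a_t = (r₁ + r₂)/2 = (1.840×10^5 + 1.500×10^6)/2 = 8.420×10^5 km.
The half-period of the transfer ellipse is t = π√(a_t³/μ) = 2.15977×10^5 s.
Target angular speed ω₂ = √(μ/r₂³) = 6.11749×10^-6 rad/s.
Angle swept by the target during transfer: ω₂·t = 1.3212 rad = 75.70°.
Arrival is 180° from departure on the ellipse, so φ = 180° − 75.70° = 104°.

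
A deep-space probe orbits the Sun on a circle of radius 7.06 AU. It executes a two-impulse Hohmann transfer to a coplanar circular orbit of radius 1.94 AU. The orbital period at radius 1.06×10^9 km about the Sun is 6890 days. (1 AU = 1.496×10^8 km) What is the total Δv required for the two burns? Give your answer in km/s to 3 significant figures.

Δv = 9.25 km/s

From Kepler's third law T² = 4π²r³/μ at r = 1.06×10^9 km, T = 6890 days = 6890 × 86400 s = 5.95296×10^8 s: μ = 4π²r³/T² = 1.32682×10^11 km³/s².
In km: r₁ = 7.06 × 1.496×10^8 = 1.056176×10^9 km; r₂ = 1.94 × 1.496×10^8 = 2.90224×10^8 km.
The Hohmann ellipse has a_t = (r₁ + r₂)/2 = 6.732×10^8 km.
Circular speed at r₁: v₁ = √(μ/r₁) = √(1.32682×10^11/1.056176×10^9) = 11.208 km/s.
On the transfer ellipse at r₁, vis-viva equation gives v_a = √[μ(2/r₁ − 1/a_t)] = 7.3592 km/s.
First burn Δv₁ = |v_a − v₁| = 3.849 km/s.
Circular speed at r₂: v₂ = √(μ/r₂) = 21.38 km/s.
Transfer-orbit speed at r₂: v_p = √[μ(2/r₂ − 1/a_t)] = 26.78 km/s.
Second burn Δv₂ = |v₂ − v_p| = 5.400 km/s.
Total Δv = Δv₁ + Δv₂ = 9.249 km/s.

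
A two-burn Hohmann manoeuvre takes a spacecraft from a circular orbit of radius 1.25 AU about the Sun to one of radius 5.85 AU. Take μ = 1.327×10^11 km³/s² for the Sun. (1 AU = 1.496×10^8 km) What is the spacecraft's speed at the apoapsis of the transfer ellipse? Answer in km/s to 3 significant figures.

v = 7.31 km/s

In km: r₁ = 1.25 × 1.496×10^8 = 1.870×10^8 km; r₂ = 5.85 × 1.496×10^8 = 8.7516×10^8 km.
The Hohmann ellipse has a_t = (r₁ + r₂)/2 = 5.3108×10^8 km.
The apoapsis of the transfer ellipse is at r = 8.7516×10^8 km.
From the vis-viva equation, v = √[μ(2/r − 1/a_t)] = 7.307 km/s.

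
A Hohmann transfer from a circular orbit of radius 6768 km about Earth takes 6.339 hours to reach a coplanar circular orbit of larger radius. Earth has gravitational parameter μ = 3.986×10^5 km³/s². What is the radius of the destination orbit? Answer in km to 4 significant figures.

Transfer time t = 6.339 hours = 22820.4 s, and t = π√(a_t³/μ).
So a_t = (μ t²/π²)^(1/3) = (3.986×10^5 × (22820.4)² / π²)^(1/3) = 27603 km.
Since a_t = (r₁ + r₂)/2, r₂ = 2a_t − r₁ = 2×27603 − 6768 = 48438 km.

r₂ = 48440 km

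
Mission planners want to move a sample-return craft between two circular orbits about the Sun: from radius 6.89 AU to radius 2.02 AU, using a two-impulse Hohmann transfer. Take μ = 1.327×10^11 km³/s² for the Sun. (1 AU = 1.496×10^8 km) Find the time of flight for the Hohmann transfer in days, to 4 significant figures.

t = 1717 days

In km: r₁ = 6.89 × 1.496×10^8 = 1.030744×10^9 km; r₂ = 2.02 × 1.496×10^8 = 3.02192×10^8 km.
Transfer-ellipse semi-major axis a_t = (r₁ + r₂)/2 = (1.030744×10^9 + 3.02192×10^8)/2 = 6.66468×10^8 km.
Transfer time t = π√(a_t³/μ) = π√((6.66468×10^8)³ / 1.327×10^11) = 1.4838×10^8 s.
Converting: 1.4838×10^8 s ÷ 86400 s/day = 1717 days.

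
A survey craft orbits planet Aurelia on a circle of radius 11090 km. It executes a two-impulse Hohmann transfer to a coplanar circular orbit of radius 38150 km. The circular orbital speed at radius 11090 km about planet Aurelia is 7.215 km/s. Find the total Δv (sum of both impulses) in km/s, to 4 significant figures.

Δv = 3.046 km/s

From the circular-orbit relation v² = μ/r at r = 11090 km: μ = v²r = (7.215)² × 11090 = 5.77304×10^5 km³/s².
Transfer-ellipse semi-major axis a_t = (r₁ + r₂)/2 = (11090 + 38150)/2 = 24620 km.
Circular speed at r₁: v₁ = √(μ/r₁) = √(5.77304×10^5/11090) = 7.21500 km/s.
Transfer-orbit speed at r₁ (vis-viva equation): v_p = √[μ(2/r₁ − 1/a_t)] = 8.98131 km/s.
First burn Δv₁ = |v_p − v₁| = 1.76631 km/s.
At r₂, v₂ = √(μ/r₂) = 3.89005 km/s.
Transfer-orbit speed at r₂: v_a = √[μ(2/r₂ − 1/a_t)] = 2.61082 km/s.
Second burn Δv₂ = |v₂ − v_a| = 1.27923 km/s.
Total Δv = Δv₁ + Δv₂ = 3.046 km/s.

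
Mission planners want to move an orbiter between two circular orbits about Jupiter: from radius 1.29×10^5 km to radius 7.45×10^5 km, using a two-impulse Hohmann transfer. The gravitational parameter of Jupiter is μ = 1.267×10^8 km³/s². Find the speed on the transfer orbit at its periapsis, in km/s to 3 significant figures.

Transfer-ellipse semi-major axis a_t = (r₁ + r₂)/2 = (1.290×10^5 + 7.450×10^5)/2 = 4.370×10^5 km.
The periapsis of the transfer ellipse is at r = 1.290×10^5 km.
Applying v² = μ(2/r − 1/a_t): v = 40.92 km/s.

v = 40.9 km/s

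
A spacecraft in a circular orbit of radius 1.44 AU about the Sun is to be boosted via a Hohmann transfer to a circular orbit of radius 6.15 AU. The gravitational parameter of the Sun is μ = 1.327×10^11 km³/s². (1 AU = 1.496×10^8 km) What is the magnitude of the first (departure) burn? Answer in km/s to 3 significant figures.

In km: r₁ = 1.44 × 1.496×10^8 = 2.15424×10^8 km; r₂ = 6.15 × 1.496×10^8 = 9.2004×10^8 km.
The Hohmann ellipse has a_t = (r₁ + r₂)/2 = 5.67732×10^8 km.
Circular speed at r = 2.15424×10^8 km: v_c = √(μ/r) = 24.819 km/s.
Vis-viva on the transfer ellipse at r = 2.15424×10^8 km gives v_t = √[μ(2/r − 1/a_t)] = 31.595 km/s.
Δv₁ = |v_t − v_c| = |31.595 − 24.819| = 6.776 km/s.

Δv₁ = 6.78 km/s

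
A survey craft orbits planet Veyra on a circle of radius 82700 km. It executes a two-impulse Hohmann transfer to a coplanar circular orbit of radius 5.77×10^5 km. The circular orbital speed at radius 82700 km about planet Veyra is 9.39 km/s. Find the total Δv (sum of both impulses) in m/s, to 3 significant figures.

Δv = 4800 m/s

From the circular-orbit relation v² = μ/r at r = 82700 km: μ = v²r = (9.39)² × 82700 = 7.29183×10^6 km³/s².
Transfer-ellipse semi-major axis a_t = (r₁ + r₂)/2 = (82700 + 5.770×10^5)/2 = 3.2985×10^5 km.
At r₁ the circular-orbit speed is v₁ = √(μ/r₁) = 9.3900 km/s.
Transfer-orbit speed at r₁ (v² = μ(2/r − 1/a)): v_p = √[μ(2/r₁ − 1/a_t)] = 12.419 km/s.
First burn Δv₁ = |v_p − v₁| = 3.029 km/s.
Circular speed at r₂: v₂ = √(μ/r₂) = 3.555 km/s.
Transfer-orbit speed at r₂: v_a = √[μ(2/r₂ − 1/a_t)] = 1.780 km/s.
Second burn Δv₂ = |v₂ − v_a| = 1.775 km/s.
Total Δv = Δv₁ + Δv₂ = 4.804 km/s.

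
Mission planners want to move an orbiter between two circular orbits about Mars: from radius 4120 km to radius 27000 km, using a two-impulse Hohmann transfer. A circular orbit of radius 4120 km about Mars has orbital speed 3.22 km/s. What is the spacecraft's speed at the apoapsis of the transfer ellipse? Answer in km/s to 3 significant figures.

v = 0.647 km/s

From the circular-orbit relation v² = μ/r at r = 4120 km: μ = v²r = (3.22)² × 4120 = 42717.8 km³/s².
The Hohmann ellipse has a_t = (r₁ + r₂)/2 = 15560 km.
At apoapsis, r = 27000 km.
Applying v² = μ(2/r − 1/a_t): v = 0.6472 km/s.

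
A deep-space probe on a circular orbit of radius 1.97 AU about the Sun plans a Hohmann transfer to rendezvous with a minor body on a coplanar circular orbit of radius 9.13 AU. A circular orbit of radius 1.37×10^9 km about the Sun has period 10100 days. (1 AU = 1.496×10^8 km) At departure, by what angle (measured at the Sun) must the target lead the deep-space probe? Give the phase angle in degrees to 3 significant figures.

φ = 94.7°

From Kepler's third law T² = 4π²r³/μ at r = 1.37×10^9 km, T = 10100 days = 10100 × 86400 s = 8.7264×10^8 s: μ = 4π²r³/T² = 1.33306×10^11 km³/s².
In km: r₁ = 1.97 × 1.496×10^8 = 2.94712×10^8 km; r₂ = 9.13 × 1.496×10^8 = 1.365848×10^9 km.
Semi-major axis of the transfer orbit: a_t = (2.94712×10^8 + 1.365848×10^9)/2 = 8.3028×10^8 km.
The half-period of the transfer ellipse is t = π√(a_t³/μ) = 2.059×10^8 s.
Target angular speed ω₂ = √(μ/r₂³) = 7.233×10^-9 rad/s.
Angle swept by the target during transfer: ω₂·t = 1.489 rad = 85.31°.
The deep-space probe traverses 180° on the transfer ellipse, so the target must lead by 180° − 85.31° = 94.7°.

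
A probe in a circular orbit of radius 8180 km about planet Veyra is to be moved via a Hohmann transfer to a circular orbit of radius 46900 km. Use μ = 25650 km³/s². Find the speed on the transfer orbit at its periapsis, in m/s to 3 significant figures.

v = 2310 m/s

Transfer-ellipse semi-major axis a_t = (r₁ + r₂)/2 = (8180 + 46900)/2 = 27540 km.
At periapsis, r = 8180 km.
From the vis-viva equation, v = √[μ(2/r − 1/a_t)] = 2.311 km/s.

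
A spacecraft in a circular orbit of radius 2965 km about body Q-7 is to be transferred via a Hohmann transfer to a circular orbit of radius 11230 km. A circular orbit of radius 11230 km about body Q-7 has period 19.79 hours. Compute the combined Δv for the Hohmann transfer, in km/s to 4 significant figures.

Δv = 0.8473 km/s

From Kepler's third law T² = 4π²r³/μ at r = 11230 km, T = 19.79 hours = 19.79 × 3600 s = 71244 s: μ = 4π²r³/T² = 11015.5 km³/s².
Semi-major axis of the transfer orbit: a_t = (2965 + 11230)/2 = 7097.5 km.
Circular speed at r₁: v₁ = √(μ/r₁) = √(11015.5/2965) = 1.9275 km/s.
On the transfer ellipse at r₁, vis-viva gives v_p = √[μ(2/r₁ − 1/a_t)] = 2.4245 km/s.
First burn Δv₁ = |v_p − v₁| = 0.4970 km/s.
Circular speed at r₂: v₂ = √(μ/r₂) = 0.9904 km/s.
Transfer-orbit speed at r₂: v_a = √[μ(2/r₂ − 1/a_t)] = 0.6401 km/s.
Second burn Δv₂ = |v₂ − v_a| = 0.3503 km/s.
Δv = Δv₁ + Δv₂ = 0.4970 + 0.3503 = 0.8473 km/s.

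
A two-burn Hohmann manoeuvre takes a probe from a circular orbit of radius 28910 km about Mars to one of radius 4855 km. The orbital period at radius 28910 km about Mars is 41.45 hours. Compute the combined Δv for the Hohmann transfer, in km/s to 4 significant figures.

From Kepler's third law T² = 4π²r³/μ at r = 28910 km, T = 41.45 hours = 41.45 × 3600 s = 1.4922×10^5 s: μ = 4π²r³/T² = 42840.0 km³/s².
The Hohmann ellipse has a_t = (r₁ + r₂)/2 = 16882.5 km.
Circular speed at r₁: v₁ = √(μ/r₁) = √(42840.0/28910) = 1.2173 km/s.
Transfer-orbit speed at r₁ (vis-viva equation): v_a = √[μ(2/r₁ − 1/a_t)] = 0.65280 km/s.
First burn Δv₁ = |v_a − v₁| = 0.5645 km/s.
At r₂, v₂ = √(μ/r₂) = 2.9705 km/s.
Transfer-orbit speed at r₂: v_p = √[μ(2/r₂ − 1/a_t)] = 3.8872 km/s.
Second burn Δv₂ = |v₂ − v_p| = 0.9167 km/s.
Δv = Δv₁ + Δv₂ = 0.5645 + 0.9167 = 1.481 km/s.

Δv = 1.481 km/s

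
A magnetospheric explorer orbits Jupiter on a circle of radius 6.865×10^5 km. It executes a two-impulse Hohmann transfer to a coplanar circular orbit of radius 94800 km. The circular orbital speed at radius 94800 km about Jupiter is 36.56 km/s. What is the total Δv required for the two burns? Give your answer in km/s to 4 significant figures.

From the circular-orbit relation v² = μ/r at r = 94800 km: μ = v²r = (36.56)² × 94800 = 1.26713×10^8 km³/s².
Semi-major axis of the transfer orbit: a_t = (6.865×10^5 + 94800)/2 = 3.9065×10^5 km.
At r₁ the circular-orbit speed is v₁ = √(μ/r₁) = 13.586 km/s.
Transfer-orbit speed at r₁ (vis-viva equation): v_a = √[μ(2/r₁ − 1/a_t)] = 6.6927 km/s.
First burn Δv₁ = |v_a − v₁| = 6.893 km/s.
At r₂, v₂ = √(μ/r₂) = 36.56 km/s.
Transfer-orbit speed at r₂: v_p = √[μ(2/r₂ − 1/a_t)] = 48.47 km/s.
Second burn Δv₂ = |v₂ − v_p| = 11.91 km/s.
Total Δv = Δv₁ + Δv₂ = 18.80 km/s.

Δv = 18.80 km/s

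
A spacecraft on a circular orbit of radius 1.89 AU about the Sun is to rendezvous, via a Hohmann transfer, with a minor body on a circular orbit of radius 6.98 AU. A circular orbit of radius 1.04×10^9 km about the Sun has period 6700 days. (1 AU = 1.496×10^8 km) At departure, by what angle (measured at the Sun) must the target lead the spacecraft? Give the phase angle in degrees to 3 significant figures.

From Kepler's third law T² = 4π²r³/μ at r = 1.04×10^9 km, T = 6700 days = 6700 × 86400 s = 5.7888×10^8 s: μ = 4π²r³/T² = 1.32520×10^11 km³/s².
In km: r₁ = 1.89 × 1.496×10^8 = 2.82744×10^8 km; r₂ = 6.98 × 1.496×10^8 = 1.044208×10^9 km.
Transfer-ellipse semi-major axis a_t = (r₁ + r₂)/2 = (2.82744×10^8 + 1.044208×10^9)/2 = 6.63476×10^8 km.
Transfer time t = π√(a_t³/μ) = 1.474845×10^8 s.
Target angular speed ω₂ = √(μ/r₂³) = 1.078849×10^-8 rad/s.
Angle swept by the target during transfer: ω₂·t = 1.59114 rad = 91.17°.
Arrival is 180° from departure on the ellipse, so φ = 180° − 91.17° = 88.8°.

φ = 88.8°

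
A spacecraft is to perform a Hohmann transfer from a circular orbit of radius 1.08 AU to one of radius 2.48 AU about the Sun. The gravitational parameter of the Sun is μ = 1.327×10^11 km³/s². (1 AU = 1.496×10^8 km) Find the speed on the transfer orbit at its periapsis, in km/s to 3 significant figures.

v = 33.8 km/s

In km: r₁ = 1.08 × 1.496×10^8 = 1.61568×10^8 km; r₂ = 2.48 × 1.496×10^8 = 3.71008×10^8 km.
Transfer-ellipse semi-major axis a_t = (r₁ + r₂)/2 = (1.61568×10^8 + 3.71008×10^8)/2 = 2.66288×10^8 km.
The periapsis of the transfer ellipse is at r = 1.61568×10^8 km.
From the vis-viva equation, v = √[μ(2/r − 1/a_t)] = 33.83 km/s.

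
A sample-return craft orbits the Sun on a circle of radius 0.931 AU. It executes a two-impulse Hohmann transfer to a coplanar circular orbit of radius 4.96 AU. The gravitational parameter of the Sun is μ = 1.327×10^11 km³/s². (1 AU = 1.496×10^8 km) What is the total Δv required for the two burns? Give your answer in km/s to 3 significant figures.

Δv = 15.0 km/s

In km: r₁ = 0.931 × 1.496×10^8 = 1.392776×10^8 km; r₂ = 4.96 × 1.496×10^8 = 7.42016×10^8 km.
Semi-major axis of the transfer orbit: a_t = (1.392776×10^8 + 7.42016×10^8)/2 = 4.406468×10^8 km.
Circular speed at r₁: v₁ = √(μ/r₁) = √(1.327×10^11/1.392776×10^8) = 30.867 km/s.
On the transfer ellipse at r₁, vis-viva equation gives v_p = √[μ(2/r₁ − 1/a_t)] = 40.055 km/s.
First burn Δv₁ = |v_p − v₁| = 9.188 km/s.
At r₂, v₂ = √(μ/r₂) = 13.373 km/s.
Transfer-orbit speed at r₂: v_a = √[μ(2/r₂ − 1/a_t)] = 7.5184 km/s.
Second burn Δv₂ = |v₂ − v_a| = 5.855 km/s.
Total Δv = Δv₁ + Δv₂ = 15.04 km/s.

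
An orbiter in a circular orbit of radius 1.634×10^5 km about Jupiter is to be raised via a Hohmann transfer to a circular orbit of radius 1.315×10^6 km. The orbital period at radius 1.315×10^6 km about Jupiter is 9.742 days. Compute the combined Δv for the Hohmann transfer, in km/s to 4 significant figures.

From Kepler's third law T² = 4π²r³/μ at r = 1.315×10^6 km, T = 9.742 days = 9.742 × 86400 s = 8.417088×10^5 s: μ = 4π²r³/T² = 1.26711×10^8 km³/s².
The Hohmann ellipse has a_t = (r₁ + r₂)/2 = 7.392×10^5 km.
At r₁ the circular-orbit speed is v₁ = √(μ/r₁) = 27.847 km/s.
Transfer-orbit speed at r₁ (vis-viva equation): v_p = √[μ(2/r₁ − 1/a_t)] = 37.142 km/s.
First burn Δv₁ = |v_p − v₁| = 9.295 km/s.
Circular speed at r₂: v₂ = √(μ/r₂) = 9.816 km/s.
Transfer-orbit speed at r₂: v_a = √[μ(2/r₂ − 1/a_t)] = 4.615 km/s.
Second burn Δv₂ = |v₂ − v_a| = 5.201 km/s.
Total Δv = Δv₁ + Δv₂ = 14.50 km/s.

Δv = 14.50 km/s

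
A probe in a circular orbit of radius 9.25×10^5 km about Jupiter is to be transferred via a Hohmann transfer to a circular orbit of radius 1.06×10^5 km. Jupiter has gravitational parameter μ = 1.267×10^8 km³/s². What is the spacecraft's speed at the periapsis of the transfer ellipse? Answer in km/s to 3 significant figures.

Transfer-ellipse semi-major axis a_t = (r₁ + r₂)/2 = (9.250×10^5 + 1.060×10^5)/2 = 5.155×10^5 km.
The periapsis of the transfer ellipse is at r = 1.060×10^5 km.
From the vis-viva equation, v = √[μ(2/r − 1/a_t)] = 46.31 km/s.

v = 46.3 km/s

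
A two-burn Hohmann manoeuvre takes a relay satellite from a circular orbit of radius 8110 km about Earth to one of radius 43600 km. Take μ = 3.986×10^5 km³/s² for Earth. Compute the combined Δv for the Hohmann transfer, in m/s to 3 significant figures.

Δv = 3420 m/s

Transfer-ellipse semi-major axis a_t = (r₁ + r₂)/2 = (8110 + 43600)/2 = 25855 km.
At r₁ the circular-orbit speed is v₁ = √(μ/r₁) = 7.011 km/s.
Transfer-orbit speed at r₁ (v² = μ(2/r − 1/a)): v_p = √[μ(2/r₁ − 1/a_t)] = 9.104 km/s.
First burn Δv₁ = |v_p − v₁| = 2.093 km/s.
At r₂, v₂ = √(μ/r₂) = 3.0236 km/s.
Transfer-orbit speed at r₂: v_a = √[μ(2/r₂ − 1/a_t)] = 1.6934 km/s.
Second burn Δv₂ = |v₂ − v_a| = 1.330 km/s.
Δv = Δv₁ + Δv₂ = 2.093 + 1.330 = 3.423 km/s.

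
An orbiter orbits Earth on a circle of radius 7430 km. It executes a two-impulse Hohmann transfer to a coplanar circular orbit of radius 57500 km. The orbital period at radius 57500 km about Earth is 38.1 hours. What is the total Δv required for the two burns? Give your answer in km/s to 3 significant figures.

From Kepler's third law T² = 4π²r³/μ at r = 57500 km, T = 38.1 hours = 38.1 × 3600 s = 1.3716×10^5 s: μ = 4π²r³/T² = 3.98941×10^5 km³/s².
Transfer-ellipse semi-major axis a_t = (r₁ + r₂)/2 = (7430 + 57500)/2 = 32465 km.
Circular speed at r₁: v₁ = √(μ/r₁) = √(3.98941×10^5/7430) = 7.328 km/s.
Transfer-orbit speed at r₁ (vis-viva): v_p = √[μ(2/r₁ − 1/a_t)] = 9.752 km/s.
First burn Δv₁ = |v_p − v₁| = 2.424 km/s.
Circular speed at r₂: v₂ = √(μ/r₂) = 2.634 km/s.
Transfer-orbit speed at r₂: v_a = √[μ(2/r₂ − 1/a_t)] = 1.260 km/s.
Second burn Δv₂ = |v₂ − v_a| = 1.374 km/s.
Δv = Δv₁ + Δv₂ = 2.424 + 1.374 = 3.798 km/s.

Δv = 3.80 km/s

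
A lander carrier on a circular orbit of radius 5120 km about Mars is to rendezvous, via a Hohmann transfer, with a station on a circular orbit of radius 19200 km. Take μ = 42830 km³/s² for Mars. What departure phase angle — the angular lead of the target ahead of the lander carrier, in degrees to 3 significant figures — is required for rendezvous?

φ = 89.3°

Semi-major axis of the transfer orbit: a_t = (5120 + 19200)/2 = 12160 km.
The half-period of the transfer ellipse is t = π√(a_t³/μ) = 20355 s.
The target's mean motion on its circular orbit is ω₂ = √(μ/r₂³) = 7.7790×10^-5 rad/s.
Angle swept by the target during transfer: ω₂·t = 1.5834 rad = 90.72°.
The lander carrier traverses 180° on the transfer ellipse, so the target must lead by 180° − 90.72° = 89.3°.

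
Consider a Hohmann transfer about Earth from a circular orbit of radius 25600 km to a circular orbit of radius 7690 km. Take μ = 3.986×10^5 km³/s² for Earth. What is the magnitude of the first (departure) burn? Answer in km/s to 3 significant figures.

Δv₁ = 1.26 km/s

The Hohmann ellipse has a_t = (r₁ + r₂)/2 = 16645 km.
Circular speed at r = 25600 km: v_c = √(μ/r) = 3.946 km/s.
Transfer-orbit speed at the same r (vis-viva, a = a_t): v_t = √[μ(2/r − 1/a_t)] = 2.682 km/s.
Δv₁ = |v_t − v_c| = |2.682 − 3.946| = 1.264 km/s.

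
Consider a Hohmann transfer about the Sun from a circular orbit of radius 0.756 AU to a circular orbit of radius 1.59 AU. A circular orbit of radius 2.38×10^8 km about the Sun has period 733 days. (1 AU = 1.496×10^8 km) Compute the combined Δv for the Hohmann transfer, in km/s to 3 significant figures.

From Kepler's third law T² = 4π²r³/μ at r = 2.38×10^8 km, T = 733 days = 733 × 86400 s = 6.33312×10^7 s: μ = 4π²r³/T² = 1.32695×10^11 km³/s².
In km: r₁ = 0.756 × 1.496×10^8 = 1.130976×10^8 km; r₂ = 1.59 × 1.496×10^8 = 2.37864×10^8 km.
The Hohmann ellipse has a_t = (r₁ + r₂)/2 = 1.754808×10^8 km.
At r₁ the circular-orbit speed is v₁ = √(μ/r₁) = 34.2532 km/s.
On the transfer ellipse at r₁, vis-viva gives v_p = √[μ(2/r₁ − 1/a_t)] = 39.8796 km/s.
First burn Δv₁ = |v_p − v₁| = 5.626 km/s.
Circular speed at r₂: v₂ = √(μ/r₂) = 23.619 km/s.
Transfer-orbit speed at r₂: v_a = √[μ(2/r₂ − 1/a_t)] = 18.962 km/s.
Second burn Δv₂ = |v₂ − v_a| = 4.657 km/s.
Δv = Δv₁ + Δv₂ = 5.626 + 4.657 = 10.28 km/s.

Δv = 10.3 km/s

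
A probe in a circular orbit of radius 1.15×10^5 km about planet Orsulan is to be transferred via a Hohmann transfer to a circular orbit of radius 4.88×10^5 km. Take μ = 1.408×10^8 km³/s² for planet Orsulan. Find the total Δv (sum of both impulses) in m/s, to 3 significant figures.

The Hohmann ellipse has a_t = (r₁ + r₂)/2 = 3.015×10^5 km.
Circular speed at r₁: v₁ = √(μ/r₁) = √(1.408×10^8/1.150×10^5) = 34.9907 km/s.
On the transfer ellipse at r₁, vis-viva equation gives v_p = √[μ(2/r₁ − 1/a_t)] = 44.5163 km/s.
First burn Δv₁ = |v_p − v₁| = 9.526 km/s.
Circular speed at r₂: v₂ = √(μ/r₂) = 16.986 km/s.
Transfer-orbit speed at r₂: v_a = √[μ(2/r₂ − 1/a_t)] = 10.491 km/s.
Second burn Δv₂ = |v₂ − v_a| = 6.495 km/s.
Total Δv = Δv₁ + Δv₂ = 16.02 km/s.

Δv = 16000 m/s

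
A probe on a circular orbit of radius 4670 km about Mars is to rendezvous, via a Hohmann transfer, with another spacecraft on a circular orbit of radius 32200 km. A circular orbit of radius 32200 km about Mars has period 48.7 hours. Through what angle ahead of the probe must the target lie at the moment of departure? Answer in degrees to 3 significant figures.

φ = 102°

From Kepler's third law T² = 4π²r³/μ at r = 32200 km, T = 48.7 hours = 48.7 × 3600 s = 1.7532×10^5 s: μ = 4π²r³/T² = 42881.0 km³/s².
Transfer-ellipse semi-major axis a_t = (r₁ + r₂)/2 = (4670 + 32200)/2 = 18435 km.
Transfer time t = π√(a_t³/μ) = 37974 s.
The target's mean motion on its circular orbit is ω₂ = √(μ/r₂³) = 3.5838×10^-5 rad/s.
Angle swept by the target during transfer: ω₂·t = 1.3609 rad = 77.97°.
The probe traverses 180° on the transfer ellipse, so the target must lead by 180° − 77.97° = 102°.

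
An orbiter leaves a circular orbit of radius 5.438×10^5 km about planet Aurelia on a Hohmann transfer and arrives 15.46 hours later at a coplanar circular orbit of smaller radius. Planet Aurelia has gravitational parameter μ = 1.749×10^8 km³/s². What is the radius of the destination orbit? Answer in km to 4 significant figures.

r₂ = 2.163×10^5 km

Transfer time t = 15.46 hours = 55656 s, and t = π√(a_t³/μ).
So a_t = (μ t²/π²)^(1/3) = (1.749×10^8 × (55656)² / π²)^(1/3) = 3.8005×10^5 km.
Since a_t = (r₁ + r₂)/2, r₂ = 2a_t − r₁ = 2×3.8005×10^5 − 5.438×10^5 = 2.163×10^5 km.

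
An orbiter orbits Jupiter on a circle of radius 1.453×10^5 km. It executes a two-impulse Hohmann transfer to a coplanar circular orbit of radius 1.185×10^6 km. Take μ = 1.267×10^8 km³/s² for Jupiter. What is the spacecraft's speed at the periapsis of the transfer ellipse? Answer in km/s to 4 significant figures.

v = 39.41 km/s

Transfer-ellipse semi-major axis a_t = (r₁ + r₂)/2 = (1.453×10^5 + 1.185×10^6)/2 = 6.6515×10^5 km.
The periapsis of the transfer ellipse is at r = 1.453×10^5 km.
From the vis-viva equation, v = √[μ(2/r − 1/a_t)] = 39.41 km/s.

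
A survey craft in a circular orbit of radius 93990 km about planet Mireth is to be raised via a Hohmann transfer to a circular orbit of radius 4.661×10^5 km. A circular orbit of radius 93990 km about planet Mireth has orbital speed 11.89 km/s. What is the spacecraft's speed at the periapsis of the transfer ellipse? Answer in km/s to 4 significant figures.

v = 15.34 km/s

From the circular-orbit relation v² = μ/r at r = 93990 km: μ = v²r = (11.89)² × 93990 = 1.32876×10^7 km³/s².
The Hohmann ellipse has a_t = (r₁ + r₂)/2 = 2.80045×10^5 km.
The periapsis of the transfer ellipse is at r = 93990 km.
Applying v² = μ(2/r − 1/a_t): v = 15.34 km/s.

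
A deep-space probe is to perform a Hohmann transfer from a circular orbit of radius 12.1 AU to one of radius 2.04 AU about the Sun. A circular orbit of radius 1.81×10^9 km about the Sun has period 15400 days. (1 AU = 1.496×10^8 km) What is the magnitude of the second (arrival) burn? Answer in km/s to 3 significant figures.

From Kepler's third law T² = 4π²r³/μ at r = 1.81×10^9 km, T = 15400 days = 15400 × 86400 s = 1.33056×10^9 s: μ = 4π²r³/T² = 1.32229×10^11 km³/s².
In km: r₁ = 12.1 × 1.496×10^8 = 1.81016×10^9 km; r₂ = 2.04 × 1.496×10^8 = 3.05184×10^8 km.
The Hohmann ellipse has a_t = (r₁ + r₂)/2 = 1.057672×10^9 km.
Circular speed at r = 3.05184×10^8 km: v_c = √(μ/r) = 20.815 km/s.
Vis-viva on the transfer ellipse at r = 3.05184×10^8 km gives v_t = √[μ(2/r − 1/a_t)] = 27.231 km/s.
Δv₂ = |v_t − v_c| = |27.231 − 20.815| = 6.416 km/s.

Δv₂ = 6.42 km/s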